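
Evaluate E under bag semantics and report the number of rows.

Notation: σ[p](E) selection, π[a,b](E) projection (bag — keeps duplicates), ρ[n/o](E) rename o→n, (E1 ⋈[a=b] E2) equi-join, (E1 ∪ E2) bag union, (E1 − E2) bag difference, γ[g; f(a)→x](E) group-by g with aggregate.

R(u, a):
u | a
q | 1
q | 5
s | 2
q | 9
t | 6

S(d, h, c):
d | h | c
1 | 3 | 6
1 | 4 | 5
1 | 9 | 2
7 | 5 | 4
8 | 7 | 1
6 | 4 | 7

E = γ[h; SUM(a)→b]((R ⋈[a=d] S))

Row counts bottom-up:
  R → 5
  S → 6
  (R ⋈[a=d] S) → 4
  γ[h; SUM(a)→b]((R ⋈[a=d] S)) → 3

|E| = 3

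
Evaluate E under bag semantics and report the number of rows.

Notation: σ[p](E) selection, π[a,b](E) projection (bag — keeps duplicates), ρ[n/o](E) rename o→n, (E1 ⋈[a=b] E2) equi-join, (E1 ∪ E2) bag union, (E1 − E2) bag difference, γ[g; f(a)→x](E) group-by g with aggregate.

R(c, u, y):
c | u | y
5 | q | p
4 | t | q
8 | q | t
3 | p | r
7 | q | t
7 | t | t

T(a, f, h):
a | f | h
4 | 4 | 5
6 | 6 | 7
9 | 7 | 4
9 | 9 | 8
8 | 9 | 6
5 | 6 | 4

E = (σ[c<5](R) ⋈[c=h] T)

Per-node cardinality:
  R → 6
  σ[c<5](R) → 2
  T → 6
  (σ[c<5](R) ⋈[c=h] T) → 2

|E| = 2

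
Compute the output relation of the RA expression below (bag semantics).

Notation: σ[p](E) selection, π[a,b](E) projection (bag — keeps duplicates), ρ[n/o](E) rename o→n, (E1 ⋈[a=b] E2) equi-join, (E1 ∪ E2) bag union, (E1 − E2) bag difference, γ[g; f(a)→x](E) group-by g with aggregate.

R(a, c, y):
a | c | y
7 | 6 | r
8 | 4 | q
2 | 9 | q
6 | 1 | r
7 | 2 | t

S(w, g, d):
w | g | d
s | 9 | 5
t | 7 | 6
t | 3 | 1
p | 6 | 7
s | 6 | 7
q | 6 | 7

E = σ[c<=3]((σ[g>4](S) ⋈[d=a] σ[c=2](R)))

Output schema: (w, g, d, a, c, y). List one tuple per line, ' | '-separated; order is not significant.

Stepwise |·|:
  S → 6
  σ[g>4](S) → 5
  R → 5
  σ[c=2](R) → 1
  (σ[g>4](S) ⋈[d=a] σ[c=2](R)) → 3
  σ[c<=3]((σ[g>4](S) ⋈[d=a] σ[c=2](R))) → 3

== RESULT ==
w | g | d | a | c | y
p | 6 | 7 | 7 | 2 | t
q | 6 | 7 | 7 | 2 | t
s | 6 | 7 | 7 | 2 | t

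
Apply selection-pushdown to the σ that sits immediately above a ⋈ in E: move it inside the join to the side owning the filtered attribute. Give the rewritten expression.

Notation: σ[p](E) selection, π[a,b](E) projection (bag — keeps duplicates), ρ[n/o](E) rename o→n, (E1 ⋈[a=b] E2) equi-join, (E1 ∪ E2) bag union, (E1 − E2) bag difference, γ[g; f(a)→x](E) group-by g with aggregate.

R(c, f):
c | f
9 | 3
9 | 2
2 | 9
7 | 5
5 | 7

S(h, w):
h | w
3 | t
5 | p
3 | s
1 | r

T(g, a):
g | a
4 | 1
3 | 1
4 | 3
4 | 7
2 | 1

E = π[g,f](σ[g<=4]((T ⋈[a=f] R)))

σ filters on g, owned by the left side.
E' = π[g,f]((σ[g<=4](T) ⋈[a=f] R))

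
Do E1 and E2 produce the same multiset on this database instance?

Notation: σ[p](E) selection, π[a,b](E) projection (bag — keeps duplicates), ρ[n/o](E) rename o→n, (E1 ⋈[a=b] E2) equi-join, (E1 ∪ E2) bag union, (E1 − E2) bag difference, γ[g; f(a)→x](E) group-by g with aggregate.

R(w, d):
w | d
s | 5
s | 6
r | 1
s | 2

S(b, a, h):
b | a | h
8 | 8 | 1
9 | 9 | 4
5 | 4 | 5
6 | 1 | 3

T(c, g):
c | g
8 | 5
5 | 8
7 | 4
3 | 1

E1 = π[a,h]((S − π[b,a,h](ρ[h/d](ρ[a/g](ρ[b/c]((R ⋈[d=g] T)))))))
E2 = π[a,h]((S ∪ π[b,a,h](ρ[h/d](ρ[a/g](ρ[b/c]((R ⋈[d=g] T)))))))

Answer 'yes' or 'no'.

E1 per-node cardinality:
  S → 4
  R → 4
  T → 4
  (R ⋈[d=g] T) → 2
  ρ[b/c]((R ⋈[d=g] T)) → 2
  ρ[a/g](ρ[b/c]((R ⋈[d=g] T))) → 2
  ρ[h/d](ρ[a/g](ρ[b/c]((R ⋈[d=g] T)))) → 2
  π[b,a,h](ρ[h/d](ρ[a/g](ρ[b/c]((R ⋈[d=g] T))))) → 2
  (S − π[b,a,h](ρ[h/d](ρ[a/g](ρ[b/c]((R ⋈[d=g] T)))))) → 4
  π[a,h]((S − π[b,a,h](ρ[h/d](ρ[a/g](ρ[b/c]((R ⋈[d=g] T))))))) → 4
E2 per-node cardinality:
  S → 4
  R → 4
  T → 4
  (R ⋈[d=g] T) → 2
  ρ[b/c]((R ⋈[d=g] T)) → 2
  ρ[a/g](ρ[b/c]((R ⋈[d=g] T))) → 2
  ρ[h/d](ρ[a/g](ρ[b/c]((R ⋈[d=g] T)))) → 2
  π[b,a,h](ρ[h/d](ρ[a/g](ρ[b/c]((R ⋈[d=g] T))))) → 2
  (S ∪ π[b,a,h](ρ[h/d](ρ[a/g](ρ[b/c]((R ⋈[d=g] T)))))) → 6
  π[a,h]((S ∪ π[b,a,h](ρ[h/d](ρ[a/g](ρ[b/c]((R ⋈[d=g] T))))))) → 6

E1 result:
a | h
1 | 3
4 | 5
8 | 1
9 | 4
E2 result:
a | h
1 | 1
1 | 3
4 | 5
5 | 5
8 | 1
9 | 4
Witness: (5, 5) appears 0× in E1 but 1× in E2.

no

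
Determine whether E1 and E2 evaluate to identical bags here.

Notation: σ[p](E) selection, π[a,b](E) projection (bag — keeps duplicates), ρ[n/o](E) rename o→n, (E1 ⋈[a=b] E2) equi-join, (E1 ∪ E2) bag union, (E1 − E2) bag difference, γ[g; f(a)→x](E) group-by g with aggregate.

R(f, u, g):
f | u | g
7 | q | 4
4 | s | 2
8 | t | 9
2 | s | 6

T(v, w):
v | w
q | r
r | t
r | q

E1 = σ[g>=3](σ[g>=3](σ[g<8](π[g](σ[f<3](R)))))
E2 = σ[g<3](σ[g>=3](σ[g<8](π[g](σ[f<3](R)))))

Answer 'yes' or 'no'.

E1 per-node cardinality:
  R → 4
  σ[f<3](R) → 1
  π[g](σ[f<3](R)) → 1
  σ[g<8](π[g](σ[f<3](R))) → 1
  σ[g>=3](σ[g<8](π[g](σ[f<3](R)))) → 1
  σ[g>=3](σ[g>=3](σ[g<8](π[g](σ[f<3](R))))) → 1
E2 per-node cardinality:
  R → 4
  σ[f<3](R) → 1
  π[g](σ[f<3](R)) → 1
  σ[g<8](π[g](σ[f<3](R))) → 1
  σ[g>=3](σ[g<8](π[g](σ[f<3](R)))) → 1
  σ[g<3](σ[g>=3](σ[g<8](π[g](σ[f<3](R))))) → 0

E1 result:
g
6
E2 result:
g
(0 rows)
Witness: (6,) appears 1× in E1 but 0× in E2.

no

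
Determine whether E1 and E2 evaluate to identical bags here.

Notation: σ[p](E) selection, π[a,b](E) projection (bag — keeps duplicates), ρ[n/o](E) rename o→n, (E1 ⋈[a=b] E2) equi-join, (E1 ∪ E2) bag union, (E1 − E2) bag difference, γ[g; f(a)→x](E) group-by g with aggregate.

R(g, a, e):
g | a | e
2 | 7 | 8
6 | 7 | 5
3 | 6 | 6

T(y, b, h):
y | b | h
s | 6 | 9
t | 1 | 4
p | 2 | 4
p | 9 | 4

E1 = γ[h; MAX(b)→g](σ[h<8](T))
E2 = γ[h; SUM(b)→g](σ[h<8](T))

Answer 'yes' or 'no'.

E1 stepwise |·|:
  T → 4
  σ[h<8](T) → 3
  γ[h; MAX(b)→g](σ[h<8](T)) → 1
E2 stepwise |·|:
  T → 4
  σ[h<8](T) → 3
  γ[h; SUM(b)→g](σ[h<8](T)) → 1

E1 result:
h | g
4 | 9
E2 result:
h | g
4 | 12
Witness: (4, 9) appears 1× in E1 but 0× in E2.

no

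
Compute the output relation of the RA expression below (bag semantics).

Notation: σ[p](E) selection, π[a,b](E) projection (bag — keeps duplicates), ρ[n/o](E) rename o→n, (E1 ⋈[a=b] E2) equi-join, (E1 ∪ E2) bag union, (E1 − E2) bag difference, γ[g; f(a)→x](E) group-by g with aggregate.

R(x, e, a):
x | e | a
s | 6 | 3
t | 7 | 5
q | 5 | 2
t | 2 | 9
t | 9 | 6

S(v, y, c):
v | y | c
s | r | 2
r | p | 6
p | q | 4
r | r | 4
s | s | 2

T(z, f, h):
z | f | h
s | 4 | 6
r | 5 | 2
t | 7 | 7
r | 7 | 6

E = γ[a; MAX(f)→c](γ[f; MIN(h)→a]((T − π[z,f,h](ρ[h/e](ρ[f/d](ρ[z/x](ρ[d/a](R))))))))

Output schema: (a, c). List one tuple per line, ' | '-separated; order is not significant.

Per-node cardinality:
  T → 4
  R → 5
  ρ[d/a](R) → 5
  ρ[z/x](ρ[d/a](R)) → 5
  ρ[f/d](ρ[z/x](ρ[d/a](R))) → 5
  ρ[h/e](ρ[f/d](ρ[z/x](ρ[d/a](R)))) → 5
  π[z,f,h](ρ[h/e](ρ[f/d](ρ[z/x](ρ[d/a](R))))) → 5
  (T − π[z,f,h](ρ[h/e](ρ[f/d](ρ[z/x](ρ[d/a](R)))))) → 4
  γ[f; MIN(h)→a]((T − π[z,f,h](ρ[h/e](ρ[f/d](ρ[z/x](ρ[d/a](R))))))) → 3
  γ[a; MAX(f)→c](γ[f; MIN(h)→a]((T − π[z,f,h](ρ[h/e](ρ[f/d](ρ[z/x](ρ[d/a](R)))))))) → 2

== RESULT ==
a | c
2 | 5
6 | 7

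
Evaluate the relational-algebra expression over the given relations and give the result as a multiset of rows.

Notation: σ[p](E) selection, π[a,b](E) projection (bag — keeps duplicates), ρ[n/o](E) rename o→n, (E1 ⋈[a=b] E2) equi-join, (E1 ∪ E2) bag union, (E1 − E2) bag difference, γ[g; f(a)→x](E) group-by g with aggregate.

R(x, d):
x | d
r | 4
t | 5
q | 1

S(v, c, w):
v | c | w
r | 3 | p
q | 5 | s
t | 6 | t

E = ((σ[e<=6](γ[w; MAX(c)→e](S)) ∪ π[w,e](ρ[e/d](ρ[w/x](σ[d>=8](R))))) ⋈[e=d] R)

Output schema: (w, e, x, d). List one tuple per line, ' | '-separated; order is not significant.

Stepwise |·|:
  S → 3
  γ[w; MAX(c)→e](S) → 3
  σ[e<=6](γ[w; MAX(c)→e](S)) → 3
  R → 3
  σ[d>=8](R) → 0
  ρ[w/x](σ[d>=8](R)) → 0
  ρ[e/d](ρ[w/x](σ[d>=8](R))) → 0
  π[w,e](ρ[e/d](ρ[w/x](σ[d>=8](R)))) → 0
  (σ[e<=6](γ[w; MAX(c)→e](S)) ∪ π[w,e](ρ[e/d](ρ[w/x](σ[d>=8](R))))) → 3
  R → 3
  ((σ[e<=6](γ[w; MAX(c)→e](S)) ∪ π[w,e](ρ[e/d](ρ[w/x](σ[d>=8](R))))) ⋈[e=d] R) → 1

== RESULT ==
w | e | x | d
s | 5 | t | 5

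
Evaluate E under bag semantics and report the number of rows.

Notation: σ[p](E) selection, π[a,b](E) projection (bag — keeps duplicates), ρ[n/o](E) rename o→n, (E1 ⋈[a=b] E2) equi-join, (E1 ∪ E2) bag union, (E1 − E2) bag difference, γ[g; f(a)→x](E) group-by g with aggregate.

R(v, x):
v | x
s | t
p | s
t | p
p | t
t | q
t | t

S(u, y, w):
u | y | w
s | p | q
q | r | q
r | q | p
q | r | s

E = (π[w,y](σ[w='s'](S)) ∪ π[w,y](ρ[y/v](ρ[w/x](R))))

Row counts bottom-up:
  S → 4
  σ[w='s'](S) → 1
  π[w,y](σ[w='s'](S)) → 1
  R → 6
  ρ[w/x](R) → 6
  ρ[y/v](ρ[w/x](R)) → 6
  π[w,y](ρ[y/v](ρ[w/x](R))) → 6
  (π[w,y](σ[w='s'](S)) ∪ π[w,y](ρ[y/v](ρ[w/x](R)))) → 7

|E| = 7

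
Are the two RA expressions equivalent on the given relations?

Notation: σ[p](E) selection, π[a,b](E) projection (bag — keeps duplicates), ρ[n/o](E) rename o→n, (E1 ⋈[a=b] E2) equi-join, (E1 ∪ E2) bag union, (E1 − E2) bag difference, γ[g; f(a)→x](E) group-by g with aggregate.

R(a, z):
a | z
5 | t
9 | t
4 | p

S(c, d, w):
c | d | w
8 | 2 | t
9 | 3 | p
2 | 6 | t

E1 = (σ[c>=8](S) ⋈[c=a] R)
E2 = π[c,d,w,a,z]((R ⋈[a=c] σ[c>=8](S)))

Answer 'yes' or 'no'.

E1 subexpression sizes:
  S → 3
  σ[c>=8](S) → 2
  R → 3
  (σ[c>=8](S) ⋈[c=a] R) → 1
E2 subexpression sizes:
  R → 3
  S → 3
  σ[c>=8](S) → 2
  (R ⋈[a=c] σ[c>=8](S)) → 1
  π[c,d,w,a,z]((R ⋈[a=c] σ[c>=8](S))) → 1

E1 and E2 produce the same multiset:
c | d | w | a | z
9 | 3 | p | 9 | t

yes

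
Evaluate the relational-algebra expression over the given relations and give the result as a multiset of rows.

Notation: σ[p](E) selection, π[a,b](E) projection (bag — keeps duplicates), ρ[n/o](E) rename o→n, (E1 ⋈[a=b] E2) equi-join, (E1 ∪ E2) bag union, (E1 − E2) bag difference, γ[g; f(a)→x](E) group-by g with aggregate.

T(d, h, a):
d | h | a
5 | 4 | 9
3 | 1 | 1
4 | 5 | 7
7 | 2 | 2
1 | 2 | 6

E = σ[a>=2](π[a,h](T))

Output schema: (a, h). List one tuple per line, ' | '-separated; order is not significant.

Stepwise |·|:
  T → 5
  π[a,h](T) → 5
  σ[a>=2](π[a,h](T)) → 4

== RESULT ==
a | h
2 | 2
6 | 2
7 | 5
9 | 4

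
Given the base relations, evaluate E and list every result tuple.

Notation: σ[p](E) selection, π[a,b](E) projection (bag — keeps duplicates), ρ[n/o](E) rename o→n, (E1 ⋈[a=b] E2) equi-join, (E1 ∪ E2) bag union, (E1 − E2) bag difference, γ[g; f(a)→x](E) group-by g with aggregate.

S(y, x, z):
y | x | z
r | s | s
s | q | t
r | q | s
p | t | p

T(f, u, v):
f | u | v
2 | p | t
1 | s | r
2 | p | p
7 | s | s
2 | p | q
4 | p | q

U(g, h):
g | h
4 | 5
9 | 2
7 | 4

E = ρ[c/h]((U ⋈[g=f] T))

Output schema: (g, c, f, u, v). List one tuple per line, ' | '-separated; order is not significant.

Stepwise |·|:
  U → 3
  T → 6
  (U ⋈[g=f] T) → 2
  ρ[c/h]((U ⋈[g=f] T)) → 2

== RESULT ==
g | c | f | u | v
4 | 5 | 4 | p | q
7 | 4 | 7 | s | s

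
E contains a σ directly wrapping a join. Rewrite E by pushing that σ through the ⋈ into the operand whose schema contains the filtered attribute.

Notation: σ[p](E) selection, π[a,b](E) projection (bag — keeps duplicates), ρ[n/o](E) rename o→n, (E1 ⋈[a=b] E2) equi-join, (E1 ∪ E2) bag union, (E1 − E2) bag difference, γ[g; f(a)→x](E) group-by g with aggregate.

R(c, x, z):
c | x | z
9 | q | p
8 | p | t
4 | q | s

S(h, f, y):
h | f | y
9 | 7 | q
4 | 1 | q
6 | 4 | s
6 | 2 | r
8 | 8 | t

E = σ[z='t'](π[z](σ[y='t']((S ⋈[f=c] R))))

σ filters on y, owned by the left side.
E' = σ[z='t'](π[z]((σ[y='t'](S) ⋈[f=c] R)))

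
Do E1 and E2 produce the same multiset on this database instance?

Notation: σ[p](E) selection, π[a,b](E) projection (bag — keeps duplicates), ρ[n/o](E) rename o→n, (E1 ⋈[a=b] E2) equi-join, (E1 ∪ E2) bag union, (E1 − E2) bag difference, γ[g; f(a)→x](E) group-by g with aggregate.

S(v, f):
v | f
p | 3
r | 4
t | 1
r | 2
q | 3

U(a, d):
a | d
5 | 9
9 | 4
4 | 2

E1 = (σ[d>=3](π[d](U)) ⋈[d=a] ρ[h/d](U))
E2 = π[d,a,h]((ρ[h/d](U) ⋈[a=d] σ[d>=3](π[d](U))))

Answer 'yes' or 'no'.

E1 subexpression sizes:
  U → 3
  π[d](U) → 3
  σ[d>=3](π[d](U)) → 2
  U → 3
  ρ[h/d](U) → 3
  (σ[d>=3](π[d](U)) ⋈[d=a] ρ[h/d](U)) → 2
E2 subexpression sizes:
  U → 3
  ρ[h/d](U) → 3
  U → 3
  π[d](U) → 3
  σ[d>=3](π[d](U)) → 2
  (ρ[h/d](U) ⋈[a=d] σ[d>=3](π[d](U))) → 2
  π[d,a,h]((ρ[h/d](U) ⋈[a=d] σ[d>=3](π[d](U)))) → 2

E1 and E2 produce the same multiset:
d | a | h
4 | 4 | 2
9 | 9 | 4

yes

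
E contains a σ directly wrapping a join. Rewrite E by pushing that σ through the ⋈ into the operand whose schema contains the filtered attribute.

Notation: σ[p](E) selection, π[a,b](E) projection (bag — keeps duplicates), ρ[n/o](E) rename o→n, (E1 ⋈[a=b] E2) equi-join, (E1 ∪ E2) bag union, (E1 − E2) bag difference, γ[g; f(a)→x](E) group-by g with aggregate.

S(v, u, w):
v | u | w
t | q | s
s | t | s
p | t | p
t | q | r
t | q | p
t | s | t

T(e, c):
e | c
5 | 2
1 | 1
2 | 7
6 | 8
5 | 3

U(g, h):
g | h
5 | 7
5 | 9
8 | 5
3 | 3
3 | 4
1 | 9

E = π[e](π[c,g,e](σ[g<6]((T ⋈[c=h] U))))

σ filters on g, owned by the right side.
E' = π[e](π[c,g,e]((T ⋈[c=h] σ[g<6](U))))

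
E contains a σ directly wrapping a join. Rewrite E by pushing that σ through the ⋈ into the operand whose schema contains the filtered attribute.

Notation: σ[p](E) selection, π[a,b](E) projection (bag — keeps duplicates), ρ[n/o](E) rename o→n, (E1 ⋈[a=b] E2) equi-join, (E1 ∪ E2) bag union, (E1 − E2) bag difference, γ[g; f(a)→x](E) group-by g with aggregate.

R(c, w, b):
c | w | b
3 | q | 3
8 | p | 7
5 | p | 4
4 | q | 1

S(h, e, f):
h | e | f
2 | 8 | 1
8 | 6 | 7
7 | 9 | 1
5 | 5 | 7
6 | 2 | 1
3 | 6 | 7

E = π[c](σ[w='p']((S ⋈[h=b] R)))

σ filters on w, owned by the right side.
E' = π[c]((S ⋈[h=b] σ[w='p'](R)))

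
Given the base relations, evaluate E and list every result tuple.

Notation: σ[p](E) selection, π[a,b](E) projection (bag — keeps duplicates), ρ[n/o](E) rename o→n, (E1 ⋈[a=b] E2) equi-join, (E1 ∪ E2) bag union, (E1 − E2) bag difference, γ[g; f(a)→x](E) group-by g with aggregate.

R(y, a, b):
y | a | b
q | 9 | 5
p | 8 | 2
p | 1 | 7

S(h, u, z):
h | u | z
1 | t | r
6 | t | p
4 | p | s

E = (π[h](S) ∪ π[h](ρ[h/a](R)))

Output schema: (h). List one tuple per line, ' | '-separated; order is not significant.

Row counts bottom-up:
  S → 3
  π[h](S) → 3
  R → 3
  ρ[h/a](R) → 3
  π[h](ρ[h/a](R)) → 3
  (π[h](S) ∪ π[h](ρ[h/a](R))) → 6

== RESULT ==
h
1
1
4
6
8
9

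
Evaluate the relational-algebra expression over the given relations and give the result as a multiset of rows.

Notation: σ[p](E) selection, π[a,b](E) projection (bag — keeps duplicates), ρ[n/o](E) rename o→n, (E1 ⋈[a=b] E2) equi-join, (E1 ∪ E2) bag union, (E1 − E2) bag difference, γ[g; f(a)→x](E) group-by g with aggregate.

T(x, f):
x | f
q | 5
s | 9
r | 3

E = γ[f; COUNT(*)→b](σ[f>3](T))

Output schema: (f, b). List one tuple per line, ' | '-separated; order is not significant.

Row counts bottom-up:
  T → 3
  σ[f>3](T) → 2
  γ[f; COUNT(*)→b](σ[f>3](T)) → 2

== RESULT ==
f | b
5 | 1
9 | 1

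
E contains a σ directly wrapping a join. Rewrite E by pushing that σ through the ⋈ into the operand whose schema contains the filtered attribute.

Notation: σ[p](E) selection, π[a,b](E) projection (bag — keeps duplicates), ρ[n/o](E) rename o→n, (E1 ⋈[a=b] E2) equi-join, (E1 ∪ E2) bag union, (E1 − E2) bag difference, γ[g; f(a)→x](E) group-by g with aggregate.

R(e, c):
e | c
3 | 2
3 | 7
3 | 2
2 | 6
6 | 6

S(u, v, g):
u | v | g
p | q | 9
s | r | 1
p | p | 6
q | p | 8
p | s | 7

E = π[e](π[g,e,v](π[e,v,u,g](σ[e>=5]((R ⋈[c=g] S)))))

σ filters on e, owned by the left side.
E' = π[e](π[g,e,v](π[e,v,u,g]((σ[e>=5](R) ⋈[c=g] S))))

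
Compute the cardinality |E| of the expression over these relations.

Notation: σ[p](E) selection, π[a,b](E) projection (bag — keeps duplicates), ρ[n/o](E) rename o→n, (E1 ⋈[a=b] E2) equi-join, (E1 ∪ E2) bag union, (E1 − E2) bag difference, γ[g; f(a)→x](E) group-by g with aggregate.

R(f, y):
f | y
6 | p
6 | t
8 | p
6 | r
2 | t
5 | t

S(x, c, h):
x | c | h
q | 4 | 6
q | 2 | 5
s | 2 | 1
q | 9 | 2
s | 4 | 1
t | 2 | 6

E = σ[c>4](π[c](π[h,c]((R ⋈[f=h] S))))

Stepwise |·|:
  R → 6
  S → 6
  (R ⋈[f=h] S) → 8
  π[h,c]((R ⋈[f=h] S)) → 8
  π[c](π[h,c]((R ⋈[f=h] S))) → 8
  σ[c>4](π[c](π[h,c]((R ⋈[f=h] S)))) → 1

|E| = 1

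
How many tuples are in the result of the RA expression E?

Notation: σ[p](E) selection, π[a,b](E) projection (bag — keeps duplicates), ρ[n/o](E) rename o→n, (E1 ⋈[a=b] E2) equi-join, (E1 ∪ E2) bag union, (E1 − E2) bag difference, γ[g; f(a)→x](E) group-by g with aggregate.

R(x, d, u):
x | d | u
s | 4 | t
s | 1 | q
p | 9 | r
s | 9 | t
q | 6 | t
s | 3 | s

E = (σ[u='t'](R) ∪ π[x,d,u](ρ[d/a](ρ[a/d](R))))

Stepwise |·|:
  R → 6
  σ[u='t'](R) → 3
  R → 6
  ρ[a/d](R) → 6
  ρ[d/a](ρ[a/d](R)) → 6
  π[x,d,u](ρ[d/a](ρ[a/d](R))) → 6
  (σ[u='t'](R) ∪ π[x,d,u](ρ[d/a](ρ[a/d](R)))) → 9

|E| = 9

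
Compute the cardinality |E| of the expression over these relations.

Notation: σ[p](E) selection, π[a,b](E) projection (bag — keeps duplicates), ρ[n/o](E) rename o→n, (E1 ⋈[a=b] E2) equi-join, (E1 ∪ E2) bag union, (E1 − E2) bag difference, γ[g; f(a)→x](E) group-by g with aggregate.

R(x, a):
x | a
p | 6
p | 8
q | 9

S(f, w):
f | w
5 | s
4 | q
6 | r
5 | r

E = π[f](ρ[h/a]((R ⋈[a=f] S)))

Per-node cardinality:
  R → 3
  S → 4
  (R ⋈[a=f] S) → 1
  ρ[h/a]((R ⋈[a=f] S)) → 1
  π[f](ρ[h/a]((R ⋈[a=f] S))) → 1

|E| = 1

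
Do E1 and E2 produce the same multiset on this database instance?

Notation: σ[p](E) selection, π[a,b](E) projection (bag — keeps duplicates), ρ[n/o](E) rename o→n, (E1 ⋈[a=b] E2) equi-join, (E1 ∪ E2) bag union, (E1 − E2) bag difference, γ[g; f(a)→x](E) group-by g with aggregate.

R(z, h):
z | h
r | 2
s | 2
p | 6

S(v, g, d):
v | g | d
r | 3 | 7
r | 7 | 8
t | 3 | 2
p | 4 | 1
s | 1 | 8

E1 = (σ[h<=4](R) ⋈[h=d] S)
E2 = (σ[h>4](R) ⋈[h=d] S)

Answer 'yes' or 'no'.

E1 row counts bottom-up:
  R → 3
  σ[h<=4](R) → 2
  S → 5
  (σ[h<=4](R) ⋈[h=d] S) → 2
E2 row counts bottom-up:
  R → 3
  σ[h>4](R) → 1
  S → 5
  (σ[h>4](R) ⋈[h=d] S) → 0

E1 result:
z | h | v | g | d
r | 2 | t | 3 | 2
s | 2 | t | 3 | 2
E2 result:
z | h | v | g | d
(0 rows)
Witness: ('s', 2, 't', 3, 2) appears 1× in E1 but 0× in E2.

no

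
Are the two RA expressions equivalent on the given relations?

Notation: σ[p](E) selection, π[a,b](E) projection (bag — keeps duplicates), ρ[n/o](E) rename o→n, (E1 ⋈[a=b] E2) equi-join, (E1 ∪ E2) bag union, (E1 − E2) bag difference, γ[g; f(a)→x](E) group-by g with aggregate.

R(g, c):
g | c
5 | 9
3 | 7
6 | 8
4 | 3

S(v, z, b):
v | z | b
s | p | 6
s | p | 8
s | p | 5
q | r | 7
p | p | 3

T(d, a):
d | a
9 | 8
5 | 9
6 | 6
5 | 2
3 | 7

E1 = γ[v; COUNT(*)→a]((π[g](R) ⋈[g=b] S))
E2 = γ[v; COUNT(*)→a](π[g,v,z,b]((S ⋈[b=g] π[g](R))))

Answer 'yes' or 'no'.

E1 stepwise |·|:
  R → 4
  π[g](R) → 4
  S → 5
  (π[g](R) ⋈[g=b] S) → 3
  γ[v; COUNT(*)→a]((π[g](R) ⋈[g=b] S)) → 2
E2 stepwise |·|:
  S → 5
  R → 4
  π[g](R) → 4
  (S ⋈[b=g] π[g](R)) → 3
  π[g,v,z,b]((S ⋈[b=g] π[g](R))) → 3
  γ[v; COUNT(*)→a](π[g,v,z,b]((S ⋈[b=g] π[g](R)))) → 2

E1 and E2 produce the same multiset:
v | a
p | 1
s | 2

yes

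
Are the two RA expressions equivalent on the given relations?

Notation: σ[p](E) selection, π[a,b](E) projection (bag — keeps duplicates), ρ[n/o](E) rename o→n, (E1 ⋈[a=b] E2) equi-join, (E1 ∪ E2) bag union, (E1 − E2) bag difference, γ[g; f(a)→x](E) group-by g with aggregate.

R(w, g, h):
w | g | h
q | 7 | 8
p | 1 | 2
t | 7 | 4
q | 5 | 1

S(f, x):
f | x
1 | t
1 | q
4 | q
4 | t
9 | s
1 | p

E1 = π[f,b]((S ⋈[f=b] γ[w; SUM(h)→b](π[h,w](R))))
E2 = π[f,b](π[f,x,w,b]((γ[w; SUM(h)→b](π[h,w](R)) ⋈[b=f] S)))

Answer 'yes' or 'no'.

E1 stepwise |·|:
  S → 6
  R → 4
  π[h,w](R) → 4
  γ[w; SUM(h)→b](π[h,w](R)) → 3
  (S ⋈[f=b] γ[w; SUM(h)→b](π[h,w](R))) → 3
  π[f,b]((S ⋈[f=b] γ[w; SUM(h)→b](π[h,w](R)))) → 3
E2 stepwise |·|:
  R → 4
  π[h,w](R) → 4
  γ[w; SUM(h)→b](π[h,w](R)) → 3
  S → 6
  (γ[w; SUM(h)→b](π[h,w](R)) ⋈[b=f] S) → 3
  π[f,x,w,b]((γ[w; SUM(h)→b](π[h,w](R)) ⋈[b=f] S)) → 3
  π[f,b](π[f,x,w,b]((γ[w; SUM(h)→b](π[h,w](R)) ⋈[b=f] S))) → 3

E1 and E2 produce the same multiset:
f | b
4 | 4
4 | 4
9 | 9

yes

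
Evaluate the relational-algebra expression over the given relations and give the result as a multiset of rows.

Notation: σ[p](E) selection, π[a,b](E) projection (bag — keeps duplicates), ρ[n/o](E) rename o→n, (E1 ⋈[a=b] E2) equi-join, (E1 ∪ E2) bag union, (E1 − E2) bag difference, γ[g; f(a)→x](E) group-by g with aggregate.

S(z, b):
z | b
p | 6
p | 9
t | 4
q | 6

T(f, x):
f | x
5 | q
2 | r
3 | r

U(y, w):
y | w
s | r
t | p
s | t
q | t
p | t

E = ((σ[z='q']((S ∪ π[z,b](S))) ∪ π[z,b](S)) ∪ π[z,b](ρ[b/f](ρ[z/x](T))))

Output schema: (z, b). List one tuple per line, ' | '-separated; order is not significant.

Per-node cardinality:
  S → 4
  S → 4
  π[z,b](S) → 4
  (S ∪ π[z,b](S)) → 8
  σ[z='q']((S ∪ π[z,b](S))) → 2
  S → 4
  π[z,b](S) → 4
  (σ[z='q']((S ∪ π[z,b](S))) ∪ π[z,b](S)) → 6
  T → 3
  ρ[z/x](T) → 3
  ρ[b/f](ρ[z/x](T)) → 3
  π[z,b](ρ[b/f](ρ[z/x](T))) → 3
  ((σ[z='q']((S ∪ π[z,b](S))) ∪ π[z,b](S)) ∪ π[z,b](ρ[b/f](ρ[z/x](T)))) → 9

== RESULT ==
z | b
p | 6
p | 9
q | 5
q | 6
q | 6
q | 6
r | 2
r | 3
t | 4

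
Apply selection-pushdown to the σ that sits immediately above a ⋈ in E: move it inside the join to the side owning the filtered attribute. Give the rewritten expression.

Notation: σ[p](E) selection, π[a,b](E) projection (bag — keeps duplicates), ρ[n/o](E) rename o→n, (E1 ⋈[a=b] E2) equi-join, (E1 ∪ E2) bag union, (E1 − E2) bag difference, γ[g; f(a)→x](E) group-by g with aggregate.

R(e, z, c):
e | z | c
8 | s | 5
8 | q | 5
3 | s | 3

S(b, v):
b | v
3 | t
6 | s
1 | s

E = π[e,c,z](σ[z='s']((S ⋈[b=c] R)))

σ filters on z, owned by the right side.
E' = π[e,c,z]((S ⋈[b=c] σ[z='s'](R)))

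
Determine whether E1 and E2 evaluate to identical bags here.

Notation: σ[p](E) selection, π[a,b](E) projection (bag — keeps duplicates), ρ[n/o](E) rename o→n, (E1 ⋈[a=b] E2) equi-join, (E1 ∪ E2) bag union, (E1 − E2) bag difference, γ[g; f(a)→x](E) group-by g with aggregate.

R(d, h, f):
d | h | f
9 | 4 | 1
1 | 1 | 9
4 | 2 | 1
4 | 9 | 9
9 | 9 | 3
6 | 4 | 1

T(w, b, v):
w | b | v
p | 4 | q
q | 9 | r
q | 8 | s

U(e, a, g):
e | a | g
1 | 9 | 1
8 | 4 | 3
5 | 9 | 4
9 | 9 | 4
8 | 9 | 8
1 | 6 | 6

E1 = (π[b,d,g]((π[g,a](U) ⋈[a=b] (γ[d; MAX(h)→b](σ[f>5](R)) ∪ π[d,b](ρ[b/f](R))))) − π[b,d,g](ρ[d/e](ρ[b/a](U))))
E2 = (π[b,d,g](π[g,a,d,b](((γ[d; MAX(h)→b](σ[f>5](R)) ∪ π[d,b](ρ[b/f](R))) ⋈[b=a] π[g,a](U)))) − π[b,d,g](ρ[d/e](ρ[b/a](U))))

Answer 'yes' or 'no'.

E1 per-node cardinality:
  U → 6
  π[g,a](U) → 6
  R → 6
  σ[f>5](R) → 2
  γ[d; MAX(h)→b](σ[f>5](R)) → 2
  R → 6
  ρ[b/f](R) → 6
  π[d,b](ρ[b/f](R)) → 6
  (γ[d; MAX(h)→b](σ[f>5](R)) ∪ π[d,b](ρ[b/f](R))) → 8
  (π[g,a](U) ⋈[a=b] (γ[d; MAX(h)→b](σ[f>5](R)) ∪ π[d,b](ρ[b/f](R)))) → 12
  π[b,d,g]((π[g,a](U) ⋈[a=b] (γ[d; MAX(h)→b](σ[f>5](R)) ∪ π[d,b](ρ[b/f](R))))) → 12
  U → 6
  ρ[b/a](U) → 6
  ρ[d/e](ρ[b/a](U)) → 6
  π[b,d,g](ρ[d/e](ρ[b/a](U))) → 6
  (π[b,d,g]((π[g,a](U) ⋈[a=b] (γ[d; MAX(h)→b](σ[f>5](R)) ∪ π[d,b](ρ[b/f](R))))) − π[b,d,g](ρ[d/e](ρ[b/a](U)))) → 11
E2 per-node cardinality:
  R → 6
  σ[f>5](R) → 2
  γ[d; MAX(h)→b](σ[f>5](R)) → 2
  R → 6
  ρ[b/f](R) → 6
  π[d,b](ρ[b/f](R)) → 6
  (γ[d; MAX(h)→b](σ[f>5](R)) ∪ π[d,b](ρ[b/f](R))) → 8
  U → 6
  π[g,a](U) → 6
  ((γ[d; MAX(h)→b](σ[f>5](R)) ∪ π[d,b](ρ[b/f](R))) ⋈[b=a] π[g,a](U)) → 12
  π[g,a,d,b](((γ[d; MAX(h)→b](σ[f>5](R)) ∪ π[d,b](ρ[b/f](R))) ⋈[b=a] π[g,a](U))) → 12
  π[b,d,g](π[g,a,d,b](((γ[d; MAX(h)→b](σ[f>5](R)) ∪ π[d,b](ρ[b/f](R))) ⋈[b=a] π[g,a](U)))) → 12
  U → 6
  ρ[b/a](U) → 6
  ρ[d/e](ρ[b/a](U)) → 6
  π[b,d,g](ρ[d/e](ρ[b/a](U))) → 6
  (π[b,d,g](π[g,a,d,b](((γ[d; MAX(h)→b](σ[f>5](R)) ∪ π[d,b](ρ[b/f](R))) ⋈[b=a] π[g,a](U)))) − π[b,d,g](ρ[d/e](ρ[b/a](U)))) → 11

E1 and E2 produce the same multiset:
b | d | g
9 | 1 | 4
9 | 1 | 4
9 | 1 | 8
9 | 4 | 1
9 | 4 | 1
9 | 4 | 4
9 | 4 | 4
9 | 4 | 4
9 | 4 | 4
9 | 4 | 8
9 | 4 | 8

yes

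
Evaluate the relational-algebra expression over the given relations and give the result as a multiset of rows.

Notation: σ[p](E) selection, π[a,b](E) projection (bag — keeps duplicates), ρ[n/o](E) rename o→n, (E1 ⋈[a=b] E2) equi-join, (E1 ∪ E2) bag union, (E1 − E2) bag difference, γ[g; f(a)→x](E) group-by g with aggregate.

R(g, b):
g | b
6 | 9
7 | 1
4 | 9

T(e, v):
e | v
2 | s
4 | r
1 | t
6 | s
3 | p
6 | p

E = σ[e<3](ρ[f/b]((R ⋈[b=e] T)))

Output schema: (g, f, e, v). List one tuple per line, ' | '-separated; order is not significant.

Per-node cardinality:
  R → 3
  T → 6
  (R ⋈[b=e] T) → 1
  ρ[f/b]((R ⋈[b=e] T)) → 1
  σ[e<3](ρ[f/b]((R ⋈[b=e] T))) → 1

== RESULT ==
g | f | e | v
7 | 1 | 1 | t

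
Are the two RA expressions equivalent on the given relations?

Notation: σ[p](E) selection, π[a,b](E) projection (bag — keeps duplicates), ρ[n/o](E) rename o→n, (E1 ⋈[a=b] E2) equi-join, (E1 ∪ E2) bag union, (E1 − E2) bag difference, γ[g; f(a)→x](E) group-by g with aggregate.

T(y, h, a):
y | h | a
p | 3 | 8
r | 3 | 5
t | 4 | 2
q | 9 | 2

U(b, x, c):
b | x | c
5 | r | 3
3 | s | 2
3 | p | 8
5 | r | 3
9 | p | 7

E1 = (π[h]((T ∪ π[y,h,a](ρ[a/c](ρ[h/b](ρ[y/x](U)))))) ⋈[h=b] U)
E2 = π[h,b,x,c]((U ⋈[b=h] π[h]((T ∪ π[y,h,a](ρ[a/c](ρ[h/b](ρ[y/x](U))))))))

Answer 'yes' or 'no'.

E1 row counts bottom-up:
  T → 4
  U → 5
  ρ[y/x](U) → 5
  ρ[h/b](ρ[y/x](U)) → 5
  ρ[a/c](ρ[h/b](ρ[y/x](U))) → 5
  π[y,h,a](ρ[a/c](ρ[h/b](ρ[y/x](U)))) → 5
  (T ∪ π[y,h,a](ρ[a/c](ρ[h/b](ρ[y/x](U))))) → 9
  π[h]((T ∪ π[y,h,a](ρ[a/c](ρ[h/b](ρ[y/x](U)))))) → 9
  U → 5
  (π[h]((T ∪ π[y,h,a](ρ[a/c](ρ[h/b](ρ[y/x](U)))))) ⋈[h=b] U) → 14
E2 row counts bottom-up:
  U → 5
  T → 4
  U → 5
  ρ[y/x](U) → 5
  ρ[h/b](ρ[y/x](U)) → 5
  ρ[a/c](ρ[h/b](ρ[y/x](U))) → 5
  π[y,h,a](ρ[a/c](ρ[h/b](ρ[y/x](U)))) → 5
  (T ∪ π[y,h,a](ρ[a/c](ρ[h/b](ρ[y/x](U))))) → 9
  π[h]((T ∪ π[y,h,a](ρ[a/c](ρ[h/b](ρ[y/x](U)))))) → 9
  (U ⋈[b=h] π[h]((T ∪ π[y,h,a](ρ[a/c](ρ[h/b](ρ[y/x](U))))))) → 14
  π[h,b,x,c]((U ⋈[b=h] π[h]((T ∪ π[y,h,a](ρ[a/c](ρ[h/b](ρ[y/x](U)))))))) → 14

E1 and E2 produce the same multiset:
h | b | x | c
3 | 3 | p | 8
3 | 3 | p | 8
3 | 3 | p | 8
3 | 3 | p | 8
3 | 3 | s | 2
3 | 3 | s | 2
3 | 3 | s | 2
3 | 3 | s | 2
5 | 5 | r | 3
5 | 5 | r | 3
5 | 5 | r | 3
5 | 5 | r | 3
9 | 9 | p | 7
9 | 9 | p | 7

yes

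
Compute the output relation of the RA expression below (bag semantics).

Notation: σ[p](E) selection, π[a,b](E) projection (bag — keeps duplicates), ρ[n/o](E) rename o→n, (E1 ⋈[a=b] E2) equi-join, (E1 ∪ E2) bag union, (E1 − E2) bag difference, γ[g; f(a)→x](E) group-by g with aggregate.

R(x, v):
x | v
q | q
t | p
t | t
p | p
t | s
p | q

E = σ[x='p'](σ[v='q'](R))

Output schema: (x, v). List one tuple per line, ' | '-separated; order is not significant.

Per-node cardinality:
  R → 6
  σ[v='q'](R) → 2
  σ[x='p'](σ[v='q'](R)) → 1

== RESULT ==
x | v
p | q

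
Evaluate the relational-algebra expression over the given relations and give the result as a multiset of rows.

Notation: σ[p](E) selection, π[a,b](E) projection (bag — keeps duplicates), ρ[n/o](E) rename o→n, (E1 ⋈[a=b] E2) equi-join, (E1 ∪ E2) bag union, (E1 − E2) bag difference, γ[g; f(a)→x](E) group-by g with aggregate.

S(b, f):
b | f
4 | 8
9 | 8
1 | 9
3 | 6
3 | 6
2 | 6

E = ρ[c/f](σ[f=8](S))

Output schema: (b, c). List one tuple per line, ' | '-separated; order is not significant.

Per-node cardinality:
  S → 6
  σ[f=8](S) → 2
  ρ[c/f](σ[f=8](S)) → 2

== RESULT ==
b | c
4 | 8
9 | 8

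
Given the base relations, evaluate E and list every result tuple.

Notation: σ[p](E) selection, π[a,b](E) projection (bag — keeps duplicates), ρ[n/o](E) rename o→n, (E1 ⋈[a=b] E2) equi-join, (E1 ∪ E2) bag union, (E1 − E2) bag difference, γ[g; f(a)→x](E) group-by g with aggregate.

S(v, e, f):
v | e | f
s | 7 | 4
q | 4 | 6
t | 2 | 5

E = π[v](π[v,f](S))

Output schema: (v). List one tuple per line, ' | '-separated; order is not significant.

Per-node cardinality:
  S → 3
  π[v,f](S) → 3
  π[v](π[v,f](S)) → 3

== RESULT ==
v
q
s
t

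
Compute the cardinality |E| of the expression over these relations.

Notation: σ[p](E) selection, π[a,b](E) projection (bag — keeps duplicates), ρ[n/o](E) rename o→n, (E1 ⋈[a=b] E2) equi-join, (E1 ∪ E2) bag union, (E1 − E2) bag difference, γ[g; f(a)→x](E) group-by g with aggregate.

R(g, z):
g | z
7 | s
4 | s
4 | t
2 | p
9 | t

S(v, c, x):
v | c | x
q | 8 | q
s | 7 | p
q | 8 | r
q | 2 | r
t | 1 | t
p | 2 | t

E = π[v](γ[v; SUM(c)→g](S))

Per-node cardinality:
  S → 6
  γ[v; SUM(c)→g](S) → 4
  π[v](γ[v; SUM(c)→g](S)) → 4

|E| = 4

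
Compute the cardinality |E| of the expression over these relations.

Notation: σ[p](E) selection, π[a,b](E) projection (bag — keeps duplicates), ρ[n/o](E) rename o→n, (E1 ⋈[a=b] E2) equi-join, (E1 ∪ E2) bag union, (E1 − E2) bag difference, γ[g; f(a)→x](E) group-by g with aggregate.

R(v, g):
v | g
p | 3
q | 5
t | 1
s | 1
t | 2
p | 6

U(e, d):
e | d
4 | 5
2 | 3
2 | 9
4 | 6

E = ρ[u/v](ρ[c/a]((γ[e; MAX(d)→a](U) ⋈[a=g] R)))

Stepwise |·|:
  U → 4
  γ[e; MAX(d)→a](U) → 2
  R → 6
  (γ[e; MAX(d)→a](U) ⋈[a=g] R) → 1
  ρ[c/a]((γ[e; MAX(d)→a](U) ⋈[a=g] R)) → 1
  ρ[u/v](ρ[c/a]((γ[e; MAX(d)→a](U) ⋈[a=g] R))) → 1

|E| = 1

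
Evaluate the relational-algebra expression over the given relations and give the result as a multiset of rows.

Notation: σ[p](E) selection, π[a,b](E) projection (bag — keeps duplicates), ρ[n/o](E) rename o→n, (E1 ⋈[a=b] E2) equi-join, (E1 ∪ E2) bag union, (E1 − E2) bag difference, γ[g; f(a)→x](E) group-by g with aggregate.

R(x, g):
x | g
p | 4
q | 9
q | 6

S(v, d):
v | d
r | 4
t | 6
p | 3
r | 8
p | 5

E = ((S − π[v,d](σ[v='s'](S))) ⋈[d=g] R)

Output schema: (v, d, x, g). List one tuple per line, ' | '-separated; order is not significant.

Stepwise |·|:
  S → 5
  S → 5
  σ[v='s'](S) → 0
  π[v,d](σ[v='s'](S)) → 0
  (S − π[v,d](σ[v='s'](S))) → 5
  R → 3
  ((S − π[v,d](σ[v='s'](S))) ⋈[d=g] R) → 2

== RESULT ==
v | d | x | g
r | 4 | p | 4
t | 6 | q | 6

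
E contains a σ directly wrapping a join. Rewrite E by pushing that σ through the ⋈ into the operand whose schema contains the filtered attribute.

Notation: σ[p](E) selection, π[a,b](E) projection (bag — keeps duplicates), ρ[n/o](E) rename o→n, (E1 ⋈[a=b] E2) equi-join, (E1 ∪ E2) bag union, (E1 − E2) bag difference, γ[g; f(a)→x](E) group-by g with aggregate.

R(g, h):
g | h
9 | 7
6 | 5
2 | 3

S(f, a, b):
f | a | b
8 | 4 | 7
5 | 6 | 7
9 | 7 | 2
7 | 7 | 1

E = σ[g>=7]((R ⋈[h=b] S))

σ filters on g, owned by the left side.
E' = (σ[g>=7](R) ⋈[h=b] S)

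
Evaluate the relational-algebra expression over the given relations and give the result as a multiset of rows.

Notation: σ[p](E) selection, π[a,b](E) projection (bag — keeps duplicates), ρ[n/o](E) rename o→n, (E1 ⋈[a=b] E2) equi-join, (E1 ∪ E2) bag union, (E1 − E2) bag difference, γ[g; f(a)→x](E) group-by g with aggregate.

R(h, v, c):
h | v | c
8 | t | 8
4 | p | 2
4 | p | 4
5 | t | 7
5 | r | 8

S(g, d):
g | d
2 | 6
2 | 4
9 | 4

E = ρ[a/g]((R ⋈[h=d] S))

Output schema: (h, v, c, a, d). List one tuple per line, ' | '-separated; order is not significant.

Subexpression sizes:
  R → 5
  S → 3
  (R ⋈[h=d] S) → 4
  ρ[a/g]((R ⋈[h=d] S)) → 4

== RESULT ==
h | v | c | a | d
4 | p | 2 | 2 | 4
4 | p | 2 | 9 | 4
4 | p | 4 | 2 | 4
4 | p | 4 | 9 | 4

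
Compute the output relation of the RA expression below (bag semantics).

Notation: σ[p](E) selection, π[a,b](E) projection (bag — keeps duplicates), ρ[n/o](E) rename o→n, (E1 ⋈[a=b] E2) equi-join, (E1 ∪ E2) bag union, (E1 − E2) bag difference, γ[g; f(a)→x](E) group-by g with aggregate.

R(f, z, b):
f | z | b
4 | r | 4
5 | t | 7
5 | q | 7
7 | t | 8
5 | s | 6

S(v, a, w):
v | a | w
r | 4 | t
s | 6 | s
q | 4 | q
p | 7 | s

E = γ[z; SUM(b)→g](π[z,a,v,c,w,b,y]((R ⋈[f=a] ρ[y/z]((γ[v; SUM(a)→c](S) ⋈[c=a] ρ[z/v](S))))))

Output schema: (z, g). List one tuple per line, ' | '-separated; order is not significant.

Per-node cardinality:
  R → 5
  S → 4
  γ[v; SUM(a)→c](S) → 4
  S → 4
  ρ[z/v](S) → 4
  (γ[v; SUM(a)→c](S) ⋈[c=a] ρ[z/v](S)) → 6
  ρ[y/z]((γ[v; SUM(a)→c](S) ⋈[c=a] ρ[z/v](S))) → 6
  (R ⋈[f=a] ρ[y/z]((γ[v; SUM(a)→c](S) ⋈[c=a] ρ[z/v](S)))) → 5
  π[z,a,v,c,w,b,y]((R ⋈[f=a] ρ[y/z]((γ[v; SUM(a)→c](S) ⋈[c=a] ρ[z/v](S))))) → 5
  γ[z; SUM(b)→g](π[z,a,v,c,w,b,y]((R ⋈[f=a] ρ[y/z]((γ[v; SUM(a)→c](S) ⋈[c=a] ρ[z/v](S)))))) → 2

== RESULT ==
z | g
r | 16
t | 8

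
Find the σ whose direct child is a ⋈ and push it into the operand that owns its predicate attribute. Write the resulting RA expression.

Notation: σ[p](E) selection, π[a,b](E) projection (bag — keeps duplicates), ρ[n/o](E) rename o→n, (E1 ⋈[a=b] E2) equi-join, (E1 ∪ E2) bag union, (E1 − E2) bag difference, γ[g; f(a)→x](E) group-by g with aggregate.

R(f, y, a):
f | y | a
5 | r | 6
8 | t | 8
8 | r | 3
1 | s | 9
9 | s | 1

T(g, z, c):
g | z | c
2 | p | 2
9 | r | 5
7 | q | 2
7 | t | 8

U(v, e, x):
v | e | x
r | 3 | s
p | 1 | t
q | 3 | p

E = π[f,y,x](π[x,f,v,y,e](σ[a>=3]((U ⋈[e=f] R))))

σ filters on a, owned by the right side.
E' = π[f,y,x](π[x,f,v,y,e]((U ⋈[e=f] σ[a>=3](R))))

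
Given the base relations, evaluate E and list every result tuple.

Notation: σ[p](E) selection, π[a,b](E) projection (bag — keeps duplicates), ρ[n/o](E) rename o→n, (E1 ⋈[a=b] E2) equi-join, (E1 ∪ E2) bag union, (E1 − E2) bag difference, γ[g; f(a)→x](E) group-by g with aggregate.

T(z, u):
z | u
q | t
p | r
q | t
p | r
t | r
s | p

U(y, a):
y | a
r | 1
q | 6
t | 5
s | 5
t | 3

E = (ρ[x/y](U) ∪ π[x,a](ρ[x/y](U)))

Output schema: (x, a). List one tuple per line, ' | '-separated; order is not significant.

Subexpression sizes:
  U → 5
  ρ[x/y](U) → 5
  U → 5
  ρ[x/y](U) → 5
  π[x,a](ρ[x/y](U)) → 5
  (ρ[x/y](U) ∪ π[x,a](ρ[x/y](U))) → 10

== RESULT ==
x | a
q | 6
q | 6
r | 1
r | 1
s | 5
s | 5
t | 3
t | 3
t | 5
t | 5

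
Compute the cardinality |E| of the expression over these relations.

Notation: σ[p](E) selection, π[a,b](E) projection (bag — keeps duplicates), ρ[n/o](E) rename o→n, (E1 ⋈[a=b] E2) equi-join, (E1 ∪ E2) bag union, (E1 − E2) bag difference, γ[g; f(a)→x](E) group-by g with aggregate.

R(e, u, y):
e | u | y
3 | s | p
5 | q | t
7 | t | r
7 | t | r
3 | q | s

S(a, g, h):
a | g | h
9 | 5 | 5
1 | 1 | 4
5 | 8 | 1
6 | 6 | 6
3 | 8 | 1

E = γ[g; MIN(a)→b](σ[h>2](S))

Stepwise |·|:
  S → 5
  σ[h>2](S) → 3
  γ[g; MIN(a)→b](σ[h>2](S)) → 3

|E| = 3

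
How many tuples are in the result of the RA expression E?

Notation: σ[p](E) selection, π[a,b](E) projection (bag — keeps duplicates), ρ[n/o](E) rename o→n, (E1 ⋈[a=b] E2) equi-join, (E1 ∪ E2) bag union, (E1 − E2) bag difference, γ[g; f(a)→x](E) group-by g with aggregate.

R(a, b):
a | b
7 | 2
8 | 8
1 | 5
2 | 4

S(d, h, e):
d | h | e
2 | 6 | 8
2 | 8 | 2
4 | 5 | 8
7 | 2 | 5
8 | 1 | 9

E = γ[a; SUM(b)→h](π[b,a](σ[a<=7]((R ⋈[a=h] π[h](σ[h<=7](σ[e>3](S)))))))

Per-node cardinality:
  R → 4
  S → 5
  σ[e>3](S) → 4
  σ[h<=7](σ[e>3](S)) → 4
  π[h](σ[h<=7](σ[e>3](S))) → 4
  (R ⋈[a=h] π[h](σ[h<=7](σ[e>3](S)))) → 2
  σ[a<=7]((R ⋈[a=h] π[h](σ[h<=7](σ[e>3](S))))) → 2
  π[b,a](σ[a<=7]((R ⋈[a=h] π[h](σ[h<=7](σ[e>3](S)))))) → 2
  γ[a; SUM(b)→h](π[b,a](σ[a<=7]((R ⋈[a=h] π[h](σ[h<=7](σ[e>3](S))))))) → 2

|E| = 2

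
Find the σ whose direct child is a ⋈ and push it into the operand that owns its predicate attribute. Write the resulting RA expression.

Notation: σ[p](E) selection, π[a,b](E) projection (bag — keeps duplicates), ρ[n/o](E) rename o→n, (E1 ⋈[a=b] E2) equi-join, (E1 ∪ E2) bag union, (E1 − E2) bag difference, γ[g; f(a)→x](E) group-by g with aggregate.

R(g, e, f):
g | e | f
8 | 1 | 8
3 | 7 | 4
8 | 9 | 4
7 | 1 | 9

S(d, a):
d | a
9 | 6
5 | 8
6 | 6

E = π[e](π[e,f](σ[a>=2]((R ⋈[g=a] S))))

σ filters on a, owned by the right side.
E' = π[e](π[e,f]((R ⋈[g=a] σ[a>=2](S))))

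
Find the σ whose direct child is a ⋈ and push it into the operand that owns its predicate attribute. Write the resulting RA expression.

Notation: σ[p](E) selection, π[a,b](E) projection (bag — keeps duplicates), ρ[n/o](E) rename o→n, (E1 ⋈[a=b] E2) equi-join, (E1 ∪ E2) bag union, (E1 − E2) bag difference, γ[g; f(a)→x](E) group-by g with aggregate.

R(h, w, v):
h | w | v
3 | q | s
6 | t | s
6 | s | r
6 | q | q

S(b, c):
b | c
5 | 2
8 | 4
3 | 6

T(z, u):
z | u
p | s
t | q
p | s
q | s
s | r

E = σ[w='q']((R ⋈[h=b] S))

σ filters on w, owned by the left side.
E' = (σ[w='q'](R) ⋈[h=b] S)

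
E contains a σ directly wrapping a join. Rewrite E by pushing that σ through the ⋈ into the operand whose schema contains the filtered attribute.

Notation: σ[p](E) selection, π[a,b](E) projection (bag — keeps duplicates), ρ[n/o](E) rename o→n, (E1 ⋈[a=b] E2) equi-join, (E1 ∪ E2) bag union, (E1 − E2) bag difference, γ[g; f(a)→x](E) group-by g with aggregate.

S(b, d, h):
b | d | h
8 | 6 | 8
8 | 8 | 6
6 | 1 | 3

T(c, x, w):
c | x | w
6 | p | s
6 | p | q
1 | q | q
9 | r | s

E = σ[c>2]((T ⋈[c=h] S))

σ filters on c, owned by the left side.
E' = (σ[c>2](T) ⋈[c=h] S)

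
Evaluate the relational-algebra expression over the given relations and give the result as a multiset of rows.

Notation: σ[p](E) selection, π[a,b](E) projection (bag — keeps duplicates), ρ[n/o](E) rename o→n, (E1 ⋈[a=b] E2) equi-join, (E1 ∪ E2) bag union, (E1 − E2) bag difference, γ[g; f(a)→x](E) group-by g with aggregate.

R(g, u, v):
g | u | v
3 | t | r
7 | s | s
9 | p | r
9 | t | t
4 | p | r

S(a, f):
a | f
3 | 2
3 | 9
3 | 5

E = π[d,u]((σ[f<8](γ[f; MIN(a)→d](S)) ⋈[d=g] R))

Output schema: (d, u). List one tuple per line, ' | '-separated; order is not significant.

Stepwise |·|:
  S → 3
  γ[f; MIN(a)→d](S) → 3
  σ[f<8](γ[f; MIN(a)→d](S)) → 2
  R → 5
  (σ[f<8](γ[f; MIN(a)→d](S)) ⋈[d=g] R) → 2
  π[d,u]((σ[f<8](γ[f; MIN(a)→d](S)) ⋈[d=g] R)) → 2

== RESULT ==
d | u
3 | t
3 | t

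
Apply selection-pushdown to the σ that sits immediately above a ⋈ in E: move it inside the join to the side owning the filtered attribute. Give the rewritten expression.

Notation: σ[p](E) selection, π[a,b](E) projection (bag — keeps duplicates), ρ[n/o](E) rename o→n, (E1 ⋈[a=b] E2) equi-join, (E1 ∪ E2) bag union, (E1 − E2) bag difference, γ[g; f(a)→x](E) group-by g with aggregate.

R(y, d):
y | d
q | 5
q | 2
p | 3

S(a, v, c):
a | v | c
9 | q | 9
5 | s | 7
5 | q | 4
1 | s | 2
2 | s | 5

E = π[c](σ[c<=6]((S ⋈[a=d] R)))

σ filters on c, owned by the left side.
E' = π[c]((σ[c<=6](S) ⋈[a=d] R))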